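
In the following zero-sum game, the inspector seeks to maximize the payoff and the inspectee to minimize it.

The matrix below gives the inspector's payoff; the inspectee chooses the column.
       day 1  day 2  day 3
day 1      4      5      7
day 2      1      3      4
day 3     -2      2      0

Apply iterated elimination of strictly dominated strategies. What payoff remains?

4

Column day 3 is strictly dominated by day 1 for the inspectee (4<7, 1<4, -2<0); eliminate day 3.
Row day 2 is strictly dominated by row day 1 (4>1, 5>3); eliminate day 2.
Column day 2 is strictly dominated by day 1 for the inspectee (4<5, -2<2); eliminate day 2.
Row day 3 is strictly dominated by row day 1 (4>-2); eliminate day 3.
Only (day 1, day 1) remains, with payoff 4.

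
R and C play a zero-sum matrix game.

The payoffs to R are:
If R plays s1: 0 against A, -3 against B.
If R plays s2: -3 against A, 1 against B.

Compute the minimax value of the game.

Row minima are -3 and -3, so R's maximin is -3; column maxima are 0 and 1, so C's minimax is 0. These differ, so the equilibrium is in mixed strategies.
Let R play s1 with probability p. C is indifferent when −3(1−p) = −3p + (1−p), giving p = 4/7.
Let C play A with probability q. R is indifferent when −3(1−q) = −3q + (1−q), giving q = 4/7.
The value is 0·(4/7) + (-3)·(3/7) = -9/7.

-9/7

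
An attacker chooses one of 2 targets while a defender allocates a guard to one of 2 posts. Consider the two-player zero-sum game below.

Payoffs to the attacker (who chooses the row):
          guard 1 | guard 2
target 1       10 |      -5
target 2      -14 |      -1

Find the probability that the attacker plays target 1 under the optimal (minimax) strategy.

13/28

Row minima are -5 and -14, so the attacker's maximin is -5; column maxima are 10 and -1, so the defender's minimax is -1. These differ, so the equilibrium is in mixed strategies.
Let the attacker play target 1 with probability p. The defender is indifferent when 10p − 14(1−p) = −5p − (1−p), giving p = 13/28.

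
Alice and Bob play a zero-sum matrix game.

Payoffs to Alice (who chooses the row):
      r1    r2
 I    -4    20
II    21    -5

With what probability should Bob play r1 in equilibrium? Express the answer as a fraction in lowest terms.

1/2

Row minima are -4 and -5, so Alice's maximin is -4; column maxima are 21 and 20, so Bob's minimax is 20. These differ, so the equilibrium is in mixed strategies.
Let Bob play r1 with probability q. Alice is indifferent when −4q + 20(1−q) = 21q − 5(1−q), giving q = 1/2.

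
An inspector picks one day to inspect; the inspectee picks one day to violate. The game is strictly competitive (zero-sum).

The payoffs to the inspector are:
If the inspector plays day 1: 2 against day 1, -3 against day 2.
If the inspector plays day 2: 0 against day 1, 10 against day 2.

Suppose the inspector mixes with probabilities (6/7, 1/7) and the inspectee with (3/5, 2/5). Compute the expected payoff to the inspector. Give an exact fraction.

4/7

Against (3/5, 2/5), each row's expected payoff is day 1: 0; day 2: 4.
Taking the (6/7, 1/7)-weighted average: (6/7)·(0) + (1/7)·(4) = 4/7.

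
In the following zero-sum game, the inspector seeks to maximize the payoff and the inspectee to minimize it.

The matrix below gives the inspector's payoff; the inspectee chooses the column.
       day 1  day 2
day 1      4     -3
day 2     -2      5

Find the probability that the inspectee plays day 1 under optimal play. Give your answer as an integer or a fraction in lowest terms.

Row minima are -3 and -2, so the inspector's maximin is -2; column maxima are 4 and 5, so the inspectee's minimax is 4. These differ, so the equilibrium is in mixed strategies.
Let the inspectee play day 1 with probability q. The inspector is indifferent when 4q − 3(1−q) = −2q + 5(1−q), giving q = 4/7.

4/7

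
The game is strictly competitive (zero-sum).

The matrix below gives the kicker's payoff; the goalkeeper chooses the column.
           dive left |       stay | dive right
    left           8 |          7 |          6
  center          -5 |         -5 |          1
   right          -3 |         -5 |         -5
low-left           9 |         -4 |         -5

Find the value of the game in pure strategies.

6

Row minima: 6, -5, -5, -5 → the kicker's maximin is 6.
Column maxima: 9, 7, 6 → the goalkeeper's minimax is 6.
They coincide at (left, dive right), so the value is 6.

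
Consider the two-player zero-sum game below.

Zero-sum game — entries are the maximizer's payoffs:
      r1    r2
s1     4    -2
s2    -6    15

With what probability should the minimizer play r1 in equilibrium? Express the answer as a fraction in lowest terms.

17/27

Row minima are -2 and -6, so the maximizer's maximin is -2; column maxima are 4 and 15, so the minimizer's minimax is 4. These differ, so the equilibrium is in mixed strategies.
Let the minimizer play r1 with probability q. The maximizer is indifferent when 4q − 2(1−q) = −6q + 15(1−q), giving q = 17/27.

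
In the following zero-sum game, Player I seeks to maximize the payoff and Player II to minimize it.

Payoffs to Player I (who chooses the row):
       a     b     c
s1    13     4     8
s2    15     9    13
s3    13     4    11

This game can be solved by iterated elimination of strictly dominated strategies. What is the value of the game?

Row s3 is strictly dominated by row s2 (15>13, 9>4, 13>11); eliminate s3.
Row s1 is strictly dominated by row s2 (15>13, 9>4, 13>8); eliminate s1.
Column c is strictly dominated by b for Player II (9<13); eliminate c.
Column a is strictly dominated by b for Player II (9<15); eliminate a.
Only (s2, b) remains, with payoff 9.

9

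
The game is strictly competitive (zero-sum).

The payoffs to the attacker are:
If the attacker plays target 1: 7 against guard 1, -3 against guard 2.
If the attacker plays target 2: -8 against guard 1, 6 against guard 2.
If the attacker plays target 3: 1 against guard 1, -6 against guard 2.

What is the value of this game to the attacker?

Row target 3 is strictly dominated by row target 1, so the attacker never plays it.
The remaining 2×2 game on (target 1, target 2) × (guard 1, guard 2) has no saddle point. Let the attacker play target 1 with probability p; indifference gives 7p − 8(1−p) = −3p + 6(1−p), so p = 7/12.
Similarly the defender's optimal q on guard 1 is 3/8, and the value is 7·(3/8) + (-3)·(5/8) = 3/4.

3/4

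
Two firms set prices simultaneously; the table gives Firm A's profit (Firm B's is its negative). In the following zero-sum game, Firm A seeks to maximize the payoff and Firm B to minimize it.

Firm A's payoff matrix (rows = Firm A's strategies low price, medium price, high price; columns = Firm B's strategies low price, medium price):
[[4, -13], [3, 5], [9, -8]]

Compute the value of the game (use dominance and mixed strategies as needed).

Row low price is strictly dominated by row high price, so Firm A never plays it.
The remaining 2×2 game on (medium price, high price) × (low price, medium price) has no saddle point. Let Firm A play medium price with probability p; indifference gives 3p + 9(1−p) = 5p − 8(1−p), so p = 17/19.
Similarly Firm B's optimal q on low price is 13/19, and the value is 3·(13/19) + (5)·(6/19) = 69/19.

69/19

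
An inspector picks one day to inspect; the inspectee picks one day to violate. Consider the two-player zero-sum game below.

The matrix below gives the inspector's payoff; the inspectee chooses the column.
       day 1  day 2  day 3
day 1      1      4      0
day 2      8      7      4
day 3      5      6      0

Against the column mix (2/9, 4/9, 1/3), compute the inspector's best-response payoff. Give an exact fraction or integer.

day 1: (1)·(2/9) + (4)·(4/9) + (0)·(1/3) = 2.
day 2: (8)·(2/9) + (7)·(4/9) + (4)·(1/3) = 56/9.
day 3: (5)·(2/9) + (6)·(4/9) + (0)·(1/3) = 34/9.
The best pure response is day 2 with expected payoff 56/9.

56/9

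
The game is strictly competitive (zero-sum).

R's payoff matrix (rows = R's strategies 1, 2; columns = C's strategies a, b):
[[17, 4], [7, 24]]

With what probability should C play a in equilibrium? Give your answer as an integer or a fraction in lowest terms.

2/3

Row minima are 4 and 7, so R's maximin is 7; column maxima are 17 and 24, so C's minimax is 17. These differ, so the equilibrium is in mixed strategies.
Let C play a with probability q. R is indifferent when 17q + 4(1−q) = 7q + 24(1−q), giving q = 2/3.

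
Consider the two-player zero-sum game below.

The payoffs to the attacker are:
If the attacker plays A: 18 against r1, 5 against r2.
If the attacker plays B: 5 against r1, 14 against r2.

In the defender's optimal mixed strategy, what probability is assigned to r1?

Row minima are 5 and 5, so the attacker's maximin is 5; column maxima are 18 and 14, so the defender's minimax is 14. These differ, so the equilibrium is in mixed strategies.
Let the defender play r1 with probability q. The attacker is indifferent when 18q + 5(1−q) = 5q + 14(1−q), giving q = 9/22.

9/22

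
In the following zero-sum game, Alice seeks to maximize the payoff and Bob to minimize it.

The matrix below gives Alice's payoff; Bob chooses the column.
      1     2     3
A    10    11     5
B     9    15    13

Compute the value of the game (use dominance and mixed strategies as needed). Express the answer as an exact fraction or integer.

85/9

Column 2 is strictly dominated by 1 for Bob (it gives Alice more in every row).
The remaining 2×2 game on (A, B) × (1, 3) has no saddle point. Let Alice play A with probability p; indifference gives 10p + 9(1−p) = 5p + 13(1−p), so p = 4/9.
Similarly Bob's optimal q on 1 is 8/9, and the value is 10·(8/9) + (5)·(1/9) = 85/9.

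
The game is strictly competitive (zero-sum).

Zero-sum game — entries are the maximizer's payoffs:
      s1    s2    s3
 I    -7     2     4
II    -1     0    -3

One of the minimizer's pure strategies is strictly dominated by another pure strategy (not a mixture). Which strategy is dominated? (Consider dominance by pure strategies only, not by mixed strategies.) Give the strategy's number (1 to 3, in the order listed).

2

The minimizer prefers columns that give the maximizer less. Compare s2 with s1: -7 < 2, -1 < 0.
So s1 strictly dominates s2 for the minimizer; s2 is strictly dominated.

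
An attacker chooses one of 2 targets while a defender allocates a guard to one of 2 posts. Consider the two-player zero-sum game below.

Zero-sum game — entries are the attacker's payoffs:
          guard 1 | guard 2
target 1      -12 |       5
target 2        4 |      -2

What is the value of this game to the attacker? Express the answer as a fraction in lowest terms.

-4/23

Row minima are -12 and -2, so the attacker's maximin is -2; column maxima are 4 and 5, so the defender's minimax is 4. These differ, so the equilibrium is in mixed strategies.
Let the attacker play target 1 with probability p. The defender is indifferent when −12p + 4(1−p) = 5p − 2(1−p), giving p = 6/23.
Let the defender play guard 1 with probability q. The attacker is indifferent when −12q + 5(1−q) = 4q − 2(1−q), giving q = 7/23.
The value is -12·(7/23) + (5)·(16/23) = -4/23.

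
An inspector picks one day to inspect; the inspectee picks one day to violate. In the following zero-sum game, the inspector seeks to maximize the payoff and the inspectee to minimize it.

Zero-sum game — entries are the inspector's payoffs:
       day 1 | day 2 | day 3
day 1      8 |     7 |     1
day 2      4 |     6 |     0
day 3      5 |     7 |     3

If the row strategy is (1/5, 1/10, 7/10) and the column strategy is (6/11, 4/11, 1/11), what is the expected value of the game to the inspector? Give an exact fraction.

Against (6/11, 4/11, 1/11), each row's expected payoff is day 1: 7; day 2: 48/11; day 3: 61/11.
Taking the (1/5, 1/10, 7/10)-weighted average: (1/5)·(7) + (1/10)·(48/11) + (7/10)·(61/11) = 629/110.

629/110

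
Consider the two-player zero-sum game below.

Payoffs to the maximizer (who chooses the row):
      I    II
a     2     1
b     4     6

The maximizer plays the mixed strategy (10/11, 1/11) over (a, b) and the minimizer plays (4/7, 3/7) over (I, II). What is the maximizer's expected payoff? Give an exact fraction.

144/77

Against (4/7, 3/7), each row's expected payoff is a: 11/7; b: 34/7.
Taking the (10/11, 1/11)-weighted average: (10/11)·(11/7) + (1/11)·(34/7) = 144/77.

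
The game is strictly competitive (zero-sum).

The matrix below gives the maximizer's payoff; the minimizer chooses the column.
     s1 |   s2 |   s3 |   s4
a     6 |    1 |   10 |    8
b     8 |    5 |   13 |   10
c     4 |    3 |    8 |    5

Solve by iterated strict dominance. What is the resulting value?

5

Row a is strictly dominated by row b (8>6, 5>1, 13>10, 10>8); eliminate a.
Row c is strictly dominated by row b (8>4, 5>3, 13>8, 10>5); eliminate c.
Column s4 is strictly dominated by s1 for the minimizer (8<10); eliminate s4.
Column s1 is strictly dominated by s2 for the minimizer (5<8); eliminate s1.
Column s3 is strictly dominated by s2 for the minimizer (5<13); eliminate s3.
Only (b, s2) remains, with payoff 5.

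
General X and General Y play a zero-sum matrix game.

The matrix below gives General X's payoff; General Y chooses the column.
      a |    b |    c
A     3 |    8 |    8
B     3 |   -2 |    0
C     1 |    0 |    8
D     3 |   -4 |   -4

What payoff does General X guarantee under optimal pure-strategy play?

Row minima: 3, -2, 0, -4 → General X's maximin is 3.
Column maxima: 3, 8, 8 → General Y's minimax is 3.
They coincide at (A, a), so the value is 3.

3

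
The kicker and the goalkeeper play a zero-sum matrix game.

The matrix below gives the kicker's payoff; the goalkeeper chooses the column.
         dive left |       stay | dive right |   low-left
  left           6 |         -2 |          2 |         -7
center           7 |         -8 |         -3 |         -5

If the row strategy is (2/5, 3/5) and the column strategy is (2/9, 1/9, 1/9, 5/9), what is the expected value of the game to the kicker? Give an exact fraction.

Against (2/9, 1/9, 1/9, 5/9), each row's expected payoff is left: -23/9; center: -22/9.
Taking the (2/5, 3/5)-weighted average: (2/5)·(-23/9) + (3/5)·(-22/9) = -112/45.

-112/45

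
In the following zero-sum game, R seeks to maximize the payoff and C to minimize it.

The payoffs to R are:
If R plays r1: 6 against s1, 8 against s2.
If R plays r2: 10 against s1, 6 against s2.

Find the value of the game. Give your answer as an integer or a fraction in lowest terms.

Row minima are 6 and 6, so R's maximin is 6; column maxima are 10 and 8, so C's minimax is 8. These differ, so the equilibrium is in mixed strategies.
Let R play r1 with probability p. C is indifferent when 6p + 10(1−p) = 8p + 6(1−p), giving p = 2/3.
Let C play s1 with probability q. R is indifferent when 6q + 8(1−q) = 10q + 6(1−q), giving q = 1/3.
The value is 6·(1/3) + (8)·(2/3) = 22/3.

22/3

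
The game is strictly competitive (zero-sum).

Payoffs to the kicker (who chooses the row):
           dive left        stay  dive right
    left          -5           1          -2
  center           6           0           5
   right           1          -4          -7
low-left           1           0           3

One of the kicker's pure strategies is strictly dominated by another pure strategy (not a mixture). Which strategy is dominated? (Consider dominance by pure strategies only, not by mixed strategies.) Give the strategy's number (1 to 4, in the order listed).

Compare right with center: 6 > 1, 0 > -4, 5 > -7.
So center strictly dominates right for the kicker; right is strictly dominated.

3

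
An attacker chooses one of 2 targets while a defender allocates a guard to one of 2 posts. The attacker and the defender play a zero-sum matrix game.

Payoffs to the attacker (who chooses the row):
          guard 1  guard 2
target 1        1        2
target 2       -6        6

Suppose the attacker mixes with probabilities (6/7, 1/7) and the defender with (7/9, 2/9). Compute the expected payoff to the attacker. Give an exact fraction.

4/7

Against (7/9, 2/9), each row's expected payoff is target 1: 11/9; target 2: -10/3.
Taking the (6/7, 1/7)-weighted average: (6/7)·(11/9) + (1/7)·(-10/3) = 4/7.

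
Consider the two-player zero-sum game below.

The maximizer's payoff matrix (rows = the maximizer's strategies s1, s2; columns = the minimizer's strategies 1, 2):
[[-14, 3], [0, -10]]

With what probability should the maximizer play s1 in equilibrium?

Row minima are -14 and -10, so the maximizer's maximin is -10; column maxima are 0 and 3, so the minimizer's minimax is 0. These differ, so the equilibrium is in mixed strategies.
Let the maximizer play s1 with probability p. The minimizer is indifferent when −14p = 3p − 10(1−p), giving p = 10/27.

10/27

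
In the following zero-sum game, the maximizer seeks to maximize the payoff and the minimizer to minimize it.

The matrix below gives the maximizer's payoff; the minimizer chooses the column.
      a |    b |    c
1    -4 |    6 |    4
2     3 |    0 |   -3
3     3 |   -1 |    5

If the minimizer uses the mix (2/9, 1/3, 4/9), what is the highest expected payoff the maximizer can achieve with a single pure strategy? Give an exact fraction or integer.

26/9

1: (-4)·(2/9) + (6)·(1/3) + (4)·(4/9) = 26/9.
2: (3)·(2/9) + (0)·(1/3) + (-3)·(4/9) = -2/3.
3: (3)·(2/9) + (-1)·(1/3) + (5)·(4/9) = 23/9.
The best pure response is 1 with expected payoff 26/9.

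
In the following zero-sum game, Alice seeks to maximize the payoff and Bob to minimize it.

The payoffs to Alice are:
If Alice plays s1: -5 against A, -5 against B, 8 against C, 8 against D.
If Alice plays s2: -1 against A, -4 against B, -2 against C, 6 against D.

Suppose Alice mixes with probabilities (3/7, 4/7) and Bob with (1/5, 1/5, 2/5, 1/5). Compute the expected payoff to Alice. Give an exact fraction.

Against (1/5, 1/5, 2/5, 1/5), each row's expected payoff is s1: 14/5; s2: -3/5.
Taking the (3/7, 4/7)-weighted average: (3/7)·(14/5) + (4/7)·(-3/5) = 6/7.

6/7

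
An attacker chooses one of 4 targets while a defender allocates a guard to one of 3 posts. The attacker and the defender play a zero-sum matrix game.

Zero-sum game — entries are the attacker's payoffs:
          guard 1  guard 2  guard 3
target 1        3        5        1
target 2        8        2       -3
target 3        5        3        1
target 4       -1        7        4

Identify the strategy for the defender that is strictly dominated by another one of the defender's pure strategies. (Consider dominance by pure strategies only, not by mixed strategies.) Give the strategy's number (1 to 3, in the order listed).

2

The defender prefers columns that give the attacker less. Compare guard 2 with guard 3: 1 < 5, -3 < 2, 1 < 3, 4 < 7.
So guard 3 strictly dominates guard 2 for the defender; guard 2 is strictly dominated.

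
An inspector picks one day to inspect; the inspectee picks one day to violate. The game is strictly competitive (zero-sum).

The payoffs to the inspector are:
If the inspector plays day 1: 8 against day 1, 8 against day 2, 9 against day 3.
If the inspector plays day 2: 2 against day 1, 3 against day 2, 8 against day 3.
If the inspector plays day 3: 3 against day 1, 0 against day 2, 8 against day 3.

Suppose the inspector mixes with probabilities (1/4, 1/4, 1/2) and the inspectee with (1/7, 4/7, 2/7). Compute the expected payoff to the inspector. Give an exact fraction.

Against (1/7, 4/7, 2/7), each row's expected payoff is day 1: 58/7; day 2: 30/7; day 3: 19/7.
Taking the (1/4, 1/4, 1/2)-weighted average: (1/4)·(58/7) + (1/4)·(30/7) + (1/2)·(19/7) = 9/2.

9/2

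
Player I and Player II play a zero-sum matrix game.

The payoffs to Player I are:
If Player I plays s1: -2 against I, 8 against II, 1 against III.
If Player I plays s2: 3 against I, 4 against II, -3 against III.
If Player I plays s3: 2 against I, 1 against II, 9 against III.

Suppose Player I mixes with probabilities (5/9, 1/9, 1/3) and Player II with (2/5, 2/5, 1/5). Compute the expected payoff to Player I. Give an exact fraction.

Against (2/5, 2/5, 1/5), each row's expected payoff is s1: 13/5; s2: 11/5; s3: 3.
Taking the (5/9, 1/9, 1/3)-weighted average: (5/9)·(13/5) + (1/9)·(11/5) + (1/3)·(3) = 121/45.

121/45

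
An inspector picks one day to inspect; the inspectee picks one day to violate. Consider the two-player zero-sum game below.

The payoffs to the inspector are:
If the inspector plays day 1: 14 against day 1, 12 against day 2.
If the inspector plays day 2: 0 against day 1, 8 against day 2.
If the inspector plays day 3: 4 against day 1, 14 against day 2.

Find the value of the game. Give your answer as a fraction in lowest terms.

Row day 2 is strictly dominated by row day 3, so the inspector never plays it.
The remaining 2×2 game on (day 1, day 3) × (day 1, day 2) has no saddle point. Let the inspector play day 1 with probability p; indifference gives 14p + 4(1−p) = 12p + 14(1−p), so p = 5/6.
Similarly the inspectee's optimal q on day 1 is 1/6, and the value is 14·(1/6) + (12)·(5/6) = 37/3.

37/3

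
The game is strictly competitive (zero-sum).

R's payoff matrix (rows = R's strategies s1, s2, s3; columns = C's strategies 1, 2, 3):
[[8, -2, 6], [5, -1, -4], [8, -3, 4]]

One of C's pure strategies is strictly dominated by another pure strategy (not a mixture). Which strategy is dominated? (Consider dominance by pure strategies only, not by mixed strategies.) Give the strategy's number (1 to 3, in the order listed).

C prefers columns that give R less. Compare 1 with 2: -2 < 8, -1 < 5, -3 < 8.
So 2 strictly dominates 1 for C; 1 is strictly dominated.

1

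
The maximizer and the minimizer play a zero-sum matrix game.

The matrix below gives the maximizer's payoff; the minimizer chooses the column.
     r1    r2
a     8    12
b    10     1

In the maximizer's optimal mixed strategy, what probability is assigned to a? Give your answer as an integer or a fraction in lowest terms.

Row minima are 8 and 1, so the maximizer's maximin is 8; column maxima are 10 and 12, so the minimizer's minimax is 10. These differ, so the equilibrium is in mixed strategies.
Let the maximizer play a with probability p. The minimizer is indifferent when 8p + 10(1−p) = 12p + (1−p), giving p = 9/13.

9/13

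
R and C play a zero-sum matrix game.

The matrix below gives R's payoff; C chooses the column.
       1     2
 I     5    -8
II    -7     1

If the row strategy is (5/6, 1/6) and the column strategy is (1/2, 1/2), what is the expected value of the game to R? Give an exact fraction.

Against (1/2, 1/2), each row's expected payoff is I: -3/2; II: -3.
Taking the (5/6, 1/6)-weighted average: (5/6)·(-3/2) + (1/6)·(-3) = -7/4.

-7/4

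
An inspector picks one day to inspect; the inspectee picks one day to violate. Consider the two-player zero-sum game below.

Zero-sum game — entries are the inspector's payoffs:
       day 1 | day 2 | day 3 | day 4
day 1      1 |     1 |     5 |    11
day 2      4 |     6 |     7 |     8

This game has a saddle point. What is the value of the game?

4

Row minima: 1, 4 → the inspector's maximin is 4.
Column maxima: 4, 6, 7, 11 → the inspectee's minimax is 4.
They coincide at (day 2, day 1), so the value is 4.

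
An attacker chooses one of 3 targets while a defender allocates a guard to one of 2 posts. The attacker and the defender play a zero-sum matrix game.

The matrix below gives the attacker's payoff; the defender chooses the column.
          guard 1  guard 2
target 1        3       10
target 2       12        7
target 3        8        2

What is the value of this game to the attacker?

33/4

Row target 3 is strictly dominated by row target 2, so the attacker never plays it.
The remaining 2×2 game on (target 1, target 2) × (guard 1, guard 2) has no saddle point. Let the attacker play target 1 with probability p; indifference gives 3p + 12(1−p) = 10p + 7(1−p), so p = 5/12.
Similarly the defender's optimal q on guard 1 is 1/4, and the value is 3·(1/4) + (10)·(3/4) = 33/4.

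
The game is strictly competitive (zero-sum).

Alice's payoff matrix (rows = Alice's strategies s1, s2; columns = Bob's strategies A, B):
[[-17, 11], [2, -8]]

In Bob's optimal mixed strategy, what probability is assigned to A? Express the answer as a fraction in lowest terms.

Row minima are -17 and -8, so Alice's maximin is -8; column maxima are 2 and 11, so Bob's minimax is 2. These differ, so the equilibrium is in mixed strategies.
Let Bob play A with probability q. Alice is indifferent when −17q + 11(1−q) = 2q − 8(1−q), giving q = 1/2.

1/2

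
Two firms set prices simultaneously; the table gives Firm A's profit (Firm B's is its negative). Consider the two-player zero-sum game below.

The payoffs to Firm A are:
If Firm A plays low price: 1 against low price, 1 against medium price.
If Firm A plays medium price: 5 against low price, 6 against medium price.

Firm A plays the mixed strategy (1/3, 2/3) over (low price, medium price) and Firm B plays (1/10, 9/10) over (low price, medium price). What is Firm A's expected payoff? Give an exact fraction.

Against (1/10, 9/10), each row's expected payoff is low price: 1; medium price: 59/10.
Taking the (1/3, 2/3)-weighted average: (1/3)·(1) + (2/3)·(59/10) = 64/15.

64/15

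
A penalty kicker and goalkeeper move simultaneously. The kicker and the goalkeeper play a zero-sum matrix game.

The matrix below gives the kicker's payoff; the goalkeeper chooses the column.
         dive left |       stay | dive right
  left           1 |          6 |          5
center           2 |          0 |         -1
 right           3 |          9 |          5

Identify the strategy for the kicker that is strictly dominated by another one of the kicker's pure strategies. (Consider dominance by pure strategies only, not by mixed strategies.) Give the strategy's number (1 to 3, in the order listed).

Compare center with right: 3 > 2, 9 > 0, 5 > -1.
So right strictly dominates center for the kicker; center is strictly dominated.

2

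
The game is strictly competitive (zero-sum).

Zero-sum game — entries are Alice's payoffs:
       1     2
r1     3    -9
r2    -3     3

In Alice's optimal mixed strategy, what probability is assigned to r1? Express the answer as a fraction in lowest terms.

Row minima are -9 and -3, so Alice's maximin is -3; column maxima are 3 and 3, so Bob's minimax is 3. These differ, so the equilibrium is in mixed strategies.
Let Alice play r1 with probability p. Bob is indifferent when 3p − 3(1−p) = −9p + 3(1−p), giving p = 1/3.

1/3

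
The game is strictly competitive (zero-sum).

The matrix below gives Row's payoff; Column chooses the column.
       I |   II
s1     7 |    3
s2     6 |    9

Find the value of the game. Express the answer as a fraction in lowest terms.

Row minima are 3 and 6, so Row's maximin is 6; column maxima are 7 and 9, so Column's minimax is 7. These differ, so the equilibrium is in mixed strategies.
Let Row play s1 with probability p. Column is indifferent when 7p + 6(1−p) = 3p + 9(1−p), giving p = 3/7.
Let Column play I with probability q. Row is indifferent when 7q + 3(1−q) = 6q + 9(1−q), giving q = 6/7.
The value is 7·(6/7) + (3)·(1/7) = 45/7.

45/7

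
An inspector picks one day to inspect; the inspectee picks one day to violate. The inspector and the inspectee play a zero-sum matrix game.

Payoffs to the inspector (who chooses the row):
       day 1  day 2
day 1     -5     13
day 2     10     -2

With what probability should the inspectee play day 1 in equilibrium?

Row minima are -5 and -2, so the inspector's maximin is -2; column maxima are 10 and 13, so the inspectee's minimax is 10. These differ, so the equilibrium is in mixed strategies.
Let the inspectee play day 1 with probability q. The inspector is indifferent when −5q + 13(1−q) = 10q − 2(1−q), giving q = 1/2.

1/2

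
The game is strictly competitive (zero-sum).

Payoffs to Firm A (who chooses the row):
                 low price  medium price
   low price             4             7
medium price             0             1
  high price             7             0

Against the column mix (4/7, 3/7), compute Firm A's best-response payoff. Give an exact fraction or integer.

37/7

low price: (4)·(4/7) + (7)·(3/7) = 37/7.
medium price: (0)·(4/7) + (1)·(3/7) = 3/7.
high price: (7)·(4/7) + (0)·(3/7) = 4.
The best pure response is low price with expected payoff 37/7.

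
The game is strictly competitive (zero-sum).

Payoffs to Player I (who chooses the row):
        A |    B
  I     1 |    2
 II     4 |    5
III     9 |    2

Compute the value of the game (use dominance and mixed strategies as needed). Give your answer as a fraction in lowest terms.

37/8

Row I is strictly dominated by row II, so Player I never plays it.
The remaining 2×2 game on (II, III) × (A, B) has no saddle point. Let Player I play II with probability p; indifference gives 4p + 9(1−p) = 5p + 2(1−p), so p = 7/8.
Similarly Player II's optimal q on A is 3/8, and the value is 4·(3/8) + (5)·(5/8) = 37/8.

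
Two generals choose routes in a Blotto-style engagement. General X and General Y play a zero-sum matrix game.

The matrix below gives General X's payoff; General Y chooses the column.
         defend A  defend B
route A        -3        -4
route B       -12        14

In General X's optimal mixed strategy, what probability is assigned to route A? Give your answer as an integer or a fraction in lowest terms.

26/27

Row minima are -4 and -12, so General X's maximin is -4; column maxima are -3 and 14, so General Y's minimax is -3. These differ, so the equilibrium is in mixed strategies.
Let General X play route A with probability p. General Y is indifferent when −3p − 12(1−p) = −4p + 14(1−p), giving p = 26/27.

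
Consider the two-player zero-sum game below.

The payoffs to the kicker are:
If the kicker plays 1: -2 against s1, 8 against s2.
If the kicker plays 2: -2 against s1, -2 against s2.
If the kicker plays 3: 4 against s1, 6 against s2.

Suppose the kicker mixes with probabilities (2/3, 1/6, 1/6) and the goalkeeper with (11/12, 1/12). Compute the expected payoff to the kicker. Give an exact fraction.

Against (11/12, 1/12), each row's expected payoff is 1: -7/6; 2: -2; 3: 25/6.
Taking the (2/3, 1/6, 1/6)-weighted average: (2/3)·(-7/6) + (1/6)·(-2) + (1/6)·(25/6) = -5/12.

-5/12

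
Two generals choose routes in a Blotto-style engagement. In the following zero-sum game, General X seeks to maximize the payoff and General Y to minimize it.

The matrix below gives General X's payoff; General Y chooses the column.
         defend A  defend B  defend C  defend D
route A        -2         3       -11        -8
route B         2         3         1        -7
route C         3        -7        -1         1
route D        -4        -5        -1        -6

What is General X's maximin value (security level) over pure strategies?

The worst-case payoff for each row is route A: -11, route B: -7, route C: -7, route D: -6.
The best of these is -6.

-6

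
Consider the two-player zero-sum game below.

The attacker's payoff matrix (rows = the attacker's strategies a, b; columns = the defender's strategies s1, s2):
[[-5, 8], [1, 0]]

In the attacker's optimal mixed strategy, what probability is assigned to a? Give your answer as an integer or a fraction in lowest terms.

1/14

Row minima are -5 and 0, so the attacker's maximin is 0; column maxima are 1 and 8, so the defender's minimax is 1. These differ, so the equilibrium is in mixed strategies.
Let the attacker play a with probability p. The defender is indifferent when −5p + (1−p) = 8p, giving p = 1/14.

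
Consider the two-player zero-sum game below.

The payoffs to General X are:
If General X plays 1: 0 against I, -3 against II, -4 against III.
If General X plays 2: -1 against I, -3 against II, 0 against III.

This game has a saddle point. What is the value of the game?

-3

Row minima: -4, -3 → General X's maximin is -3.
Column maxima: 0, -3, 0 → General Y's minimax is -3.
They coincide at (2, II), so the value is -3.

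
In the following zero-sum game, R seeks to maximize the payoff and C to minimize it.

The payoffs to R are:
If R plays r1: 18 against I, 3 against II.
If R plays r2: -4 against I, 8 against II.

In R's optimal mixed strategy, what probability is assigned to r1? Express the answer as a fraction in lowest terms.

4/9

Row minima are 3 and -4, so R's maximin is 3; column maxima are 18 and 8, so C's minimax is 8. These differ, so the equilibrium is in mixed strategies.
Let R play r1 with probability p. C is indifferent when 18p − 4(1−p) = 3p + 8(1−p), giving p = 4/9.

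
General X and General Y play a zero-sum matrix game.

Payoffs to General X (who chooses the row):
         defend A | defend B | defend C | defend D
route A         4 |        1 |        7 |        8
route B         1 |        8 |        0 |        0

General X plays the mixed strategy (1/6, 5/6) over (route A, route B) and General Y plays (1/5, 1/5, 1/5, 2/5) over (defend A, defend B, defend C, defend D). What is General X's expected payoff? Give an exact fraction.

Against (1/5, 1/5, 1/5, 2/5), each row's expected payoff is route A: 28/5; route B: 9/5.
Taking the (1/6, 5/6)-weighted average: (1/6)·(28/5) + (5/6)·(9/5) = 73/30.

73/30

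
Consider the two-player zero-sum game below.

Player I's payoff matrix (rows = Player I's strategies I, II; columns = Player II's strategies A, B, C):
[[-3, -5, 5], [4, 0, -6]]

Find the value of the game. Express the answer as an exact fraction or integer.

-15/8

Column A is strictly dominated by B for Player II (it gives Player I more in every row).
The remaining 2×2 game on (I, II) × (B, C) has no saddle point. Let Player I play I with probability p; indifference gives −5p = 5p − 6(1−p), so p = 3/8.
Similarly Player II's optimal q on B is 11/16, and the value is -5·(11/16) + (5)·(5/16) = -15/8.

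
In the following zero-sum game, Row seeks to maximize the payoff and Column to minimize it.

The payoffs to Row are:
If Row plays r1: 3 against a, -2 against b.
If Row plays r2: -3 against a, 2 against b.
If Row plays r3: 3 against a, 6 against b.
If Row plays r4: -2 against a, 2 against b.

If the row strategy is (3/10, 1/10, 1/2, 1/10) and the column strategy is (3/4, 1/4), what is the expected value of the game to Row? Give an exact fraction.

Against (3/4, 1/4), each row's expected payoff is r1: 7/4; r2: -7/4; r3: 15/4; r4: -1.
Taking the (3/10, 1/10, 1/2, 1/10)-weighted average: (3/10)·(7/4) + (1/10)·(-7/4) + (1/2)·(15/4) + (1/10)·(-1) = 17/8.

17/8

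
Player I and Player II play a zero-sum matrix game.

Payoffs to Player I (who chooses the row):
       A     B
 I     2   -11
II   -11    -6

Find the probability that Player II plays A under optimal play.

5/18

Row minima are -11 and -11, so Player I's maximin is -11; column maxima are 2 and -6, so Player II's minimax is -6. These differ, so the equilibrium is in mixed strategies.
Let Player II play A with probability q. Player I is indifferent when 2q − 11(1−q) = −11q − 6(1−q), giving q = 5/18.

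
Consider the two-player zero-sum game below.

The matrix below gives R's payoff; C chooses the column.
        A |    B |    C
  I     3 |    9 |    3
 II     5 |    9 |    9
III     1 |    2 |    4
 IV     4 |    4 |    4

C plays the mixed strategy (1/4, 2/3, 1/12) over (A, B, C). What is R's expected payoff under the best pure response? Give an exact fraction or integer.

I: (3)·(1/4) + (9)·(2/3) + (3)·(1/12) = 7.
II: (5)·(1/4) + (9)·(2/3) + (9)·(1/12) = 8.
III: (1)·(1/4) + (2)·(2/3) + (4)·(1/12) = 23/12.
IV: (4)·(1/4) + (4)·(2/3) + (4)·(1/12) = 4.
The best pure response is II with expected payoff 8.

8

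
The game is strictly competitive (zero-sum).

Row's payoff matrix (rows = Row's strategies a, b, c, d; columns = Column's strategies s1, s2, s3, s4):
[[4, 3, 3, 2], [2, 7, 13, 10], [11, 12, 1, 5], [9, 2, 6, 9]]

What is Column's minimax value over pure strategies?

10

The worst case (largest entry) in each column is s1: 11, s2: 12, s3: 13, s4: 10.
The best (smallest) of these is 10.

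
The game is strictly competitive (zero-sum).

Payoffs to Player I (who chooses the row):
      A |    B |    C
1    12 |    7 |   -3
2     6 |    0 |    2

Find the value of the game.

Column A is strictly dominated by B for Player II (it gives Player I more in every row).
The remaining 2×2 game on (1, 2) × (B, C) has no saddle point. Let Player I play 1 with probability p; indifference gives 7p = −3p + 2(1−p), so p = 1/6.
Similarly Player II's optimal q on B is 5/12, and the value is 7·(5/12) + (-3)·(7/12) = 7/6.

7/6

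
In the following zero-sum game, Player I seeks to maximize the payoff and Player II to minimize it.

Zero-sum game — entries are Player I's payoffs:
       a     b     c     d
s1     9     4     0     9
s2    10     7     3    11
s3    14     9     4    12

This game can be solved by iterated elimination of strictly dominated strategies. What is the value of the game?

4

Row s1 is strictly dominated by row s2 (10>9, 7>4, 3>0, 11>9); eliminate s1.
Row s2 is strictly dominated by row s3 (14>10, 9>7, 4>3, 12>11); eliminate s2.
Column b is strictly dominated by c for Player II (4<9); eliminate b.
Column d is strictly dominated by c for Player II (4<12); eliminate d.
Column a is strictly dominated by c for Player II (4<14); eliminate a.
Only (s3, c) remains, with payoff 4.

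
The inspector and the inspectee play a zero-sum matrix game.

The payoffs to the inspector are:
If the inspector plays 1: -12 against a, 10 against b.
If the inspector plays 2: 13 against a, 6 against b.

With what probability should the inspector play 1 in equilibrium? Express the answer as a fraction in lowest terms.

7/29

Row minima are -12 and 6, so the inspector's maximin is 6; column maxima are 13 and 10, so the inspectee's minimax is 10. These differ, so the equilibrium is in mixed strategies.
Let the inspector play 1 with probability p. The inspectee is indifferent when −12p + 13(1−p) = 10p + 6(1−p), giving p = 7/29.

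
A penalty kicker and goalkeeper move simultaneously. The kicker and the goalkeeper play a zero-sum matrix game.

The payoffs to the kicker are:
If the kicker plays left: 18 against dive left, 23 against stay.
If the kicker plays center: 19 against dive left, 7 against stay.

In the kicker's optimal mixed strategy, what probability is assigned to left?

Row minima are 18 and 7, so the kicker's maximin is 18; column maxima are 19 and 23, so the goalkeeper's minimax is 19. These differ, so the equilibrium is in mixed strategies.
Let the kicker play left with probability p. The goalkeeper is indifferent when 18p + 19(1−p) = 23p + 7(1−p), giving p = 12/17.

12/17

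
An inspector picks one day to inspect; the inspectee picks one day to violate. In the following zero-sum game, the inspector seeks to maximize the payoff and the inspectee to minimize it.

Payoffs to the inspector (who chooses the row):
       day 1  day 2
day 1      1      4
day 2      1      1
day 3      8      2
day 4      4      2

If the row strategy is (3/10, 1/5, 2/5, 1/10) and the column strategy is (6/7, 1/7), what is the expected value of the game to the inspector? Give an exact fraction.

27/7

Against (6/7, 1/7), each row's expected payoff is day 1: 10/7; day 2: 1; day 3: 50/7; day 4: 26/7.
Taking the (3/10, 1/5, 2/5, 1/10)-weighted average: (3/10)·(10/7) + (1/5)·(1) + (2/5)·(50/7) + (1/10)·(26/7) = 27/7.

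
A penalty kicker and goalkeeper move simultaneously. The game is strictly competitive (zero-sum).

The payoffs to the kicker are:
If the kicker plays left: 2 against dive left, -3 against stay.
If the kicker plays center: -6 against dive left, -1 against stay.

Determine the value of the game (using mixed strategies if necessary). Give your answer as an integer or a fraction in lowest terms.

Row minima are -3 and -6, so the kicker's maximin is -3; column maxima are 2 and -1, so the goalkeeper's minimax is -1. These differ, so the equilibrium is in mixed strategies.
Let the kicker play left with probability p. The goalkeeper is indifferent when 2p − 6(1−p) = −3p − (1−p), giving p = 1/2.
Let the goalkeeper play dive left with probability q. The kicker is indifferent when 2q − 3(1−q) = −6q − (1−q), giving q = 1/5.
The value is 2·(1/5) + (-3)·(4/5) = -2.

-2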